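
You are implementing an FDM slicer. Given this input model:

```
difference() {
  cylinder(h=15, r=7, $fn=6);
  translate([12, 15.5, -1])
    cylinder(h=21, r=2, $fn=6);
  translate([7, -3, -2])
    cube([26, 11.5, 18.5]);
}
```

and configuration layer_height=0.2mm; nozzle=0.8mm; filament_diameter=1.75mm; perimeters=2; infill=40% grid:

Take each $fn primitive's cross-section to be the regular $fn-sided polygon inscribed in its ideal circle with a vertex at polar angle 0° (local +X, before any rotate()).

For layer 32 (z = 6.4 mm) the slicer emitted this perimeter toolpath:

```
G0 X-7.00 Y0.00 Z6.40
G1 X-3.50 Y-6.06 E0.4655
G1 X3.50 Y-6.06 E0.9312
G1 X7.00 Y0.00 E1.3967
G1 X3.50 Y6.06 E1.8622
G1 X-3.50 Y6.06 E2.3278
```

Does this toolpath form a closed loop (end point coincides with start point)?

Start point (G0): (-7.00, 0.00). End point (last G1): the path does not return to the start — open.

no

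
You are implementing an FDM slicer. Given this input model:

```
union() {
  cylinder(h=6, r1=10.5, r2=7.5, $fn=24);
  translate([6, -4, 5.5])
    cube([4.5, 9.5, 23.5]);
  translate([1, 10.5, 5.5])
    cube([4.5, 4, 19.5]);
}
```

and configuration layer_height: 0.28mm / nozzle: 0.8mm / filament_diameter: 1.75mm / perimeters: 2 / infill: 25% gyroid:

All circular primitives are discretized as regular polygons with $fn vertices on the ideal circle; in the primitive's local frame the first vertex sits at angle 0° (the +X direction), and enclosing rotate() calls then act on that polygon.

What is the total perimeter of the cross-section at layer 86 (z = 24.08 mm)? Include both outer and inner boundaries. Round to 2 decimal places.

At z = 24.08 mm: the cone is not intersected at this z (z outside [0, 6]); the cube at (6, -4) is present — its section is the full 4.5×9.5 rectangle (perimeter 28.00 mm); the 4.5×4 cube at (1, 10.5) contributes its full rectangle (perimeter 17.00 mm); Taking the union: the 2 present regions are separate (no shared area or edge), so areas and boundary lengths simply add and each stays a separate island — boundary = 45.00 mm. Overall, the cross-section has 2 separate islands. Total boundary length (outer) = 45.00 mm.

45.00 mm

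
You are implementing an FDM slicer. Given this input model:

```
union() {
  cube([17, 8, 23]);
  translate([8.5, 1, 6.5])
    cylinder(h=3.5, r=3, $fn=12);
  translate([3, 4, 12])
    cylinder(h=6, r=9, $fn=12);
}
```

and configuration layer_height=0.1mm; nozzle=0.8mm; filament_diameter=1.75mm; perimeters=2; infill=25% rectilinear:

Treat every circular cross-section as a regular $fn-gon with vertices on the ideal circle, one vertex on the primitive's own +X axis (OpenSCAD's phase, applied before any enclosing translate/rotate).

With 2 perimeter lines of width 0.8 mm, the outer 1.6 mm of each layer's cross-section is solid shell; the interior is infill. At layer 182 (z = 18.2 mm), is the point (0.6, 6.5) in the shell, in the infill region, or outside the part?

shell

At z = 18.2 mm: the cube is present — its section is the full 17×8 rectangle; the cylinder at (8.5, 1) is absent (z outside [6.5, 10]); the cylinder at (3, 4) is absent (z outside [12, 18]); Combining (union): only the 17×8 cube is present, so the union is just that shape — 1 connected region. Overall, the cross-section is a single solid region. The nearest boundary edge runs (0.00, 8.00)→(0.00, 0.00); distance from the point to it = 0.60 mm. The point is inside the cross-section, 0.60 mm from the nearest boundary — within the 1.6 mm shell band (2 × 0.8).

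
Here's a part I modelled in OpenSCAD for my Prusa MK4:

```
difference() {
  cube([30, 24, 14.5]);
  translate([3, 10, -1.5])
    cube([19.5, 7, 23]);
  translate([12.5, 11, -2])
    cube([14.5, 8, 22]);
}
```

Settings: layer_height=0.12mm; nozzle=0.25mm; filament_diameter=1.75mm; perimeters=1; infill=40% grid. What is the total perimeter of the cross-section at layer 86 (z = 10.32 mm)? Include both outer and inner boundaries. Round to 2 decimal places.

At z = 10.32 mm: the cube is present — its section is the full 30×24 rectangle (perimeter 108.00 mm); the cube at (3, 10) is present — its section is the full 19.5×7 rectangle (perimeter 53.00 mm); the cube at (12.5, 11) (footprint 14.5×8) is included at this height (perimeter 45.00 mm); Taking the first minus the rest: starting from the 30×24 cube, the 19.5×7 cube at (3, 10) lies wholly inside it (removes its full 136.50 mm² and its 53.00 mm outline becomes a hole wall); the 14.5×8 cube at (12.5, 11) partially overlaps it — only the 56.00 mm² overlap (of its 116.00 mm²) is removed, clipping the outline — boundary (outer + 1 inner loop) = 174.00 mm. Overall, the cross-section is one region with 1 hole. Total boundary length (outer + inner) = 174.00 mm.

174.00 mm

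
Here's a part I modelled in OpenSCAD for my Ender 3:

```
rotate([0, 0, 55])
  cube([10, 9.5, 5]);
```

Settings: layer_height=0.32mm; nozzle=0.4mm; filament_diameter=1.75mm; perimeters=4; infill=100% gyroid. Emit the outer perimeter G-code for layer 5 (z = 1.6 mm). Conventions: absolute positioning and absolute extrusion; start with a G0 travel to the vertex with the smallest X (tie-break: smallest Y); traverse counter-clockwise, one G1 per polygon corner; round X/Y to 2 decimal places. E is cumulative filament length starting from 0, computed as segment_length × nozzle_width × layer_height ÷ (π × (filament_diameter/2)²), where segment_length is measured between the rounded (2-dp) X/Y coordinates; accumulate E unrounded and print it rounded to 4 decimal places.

G0 X-7.78 Y5.45 Z1.60
G1 X0.00 Y0.00 E0.5055
G1 X5.74 Y8.19 E1.0377
G1 X-2.05 Y13.64 E1.5437
G1 X-7.78 Y5.45 E2.0756

At z = 1.6 mm: the 10×9.5 cube contributes its full rectangle; (whole slice rotated 55° about Z — lengths, areas and connectivity unchanged). The outline is a single polygon with 4 vertices. Extrusion per mm of travel: 0.4 × 0.32 / (π × 0.875²) = 0.053216. Accumulating E over each segment gives final E = 2.0756.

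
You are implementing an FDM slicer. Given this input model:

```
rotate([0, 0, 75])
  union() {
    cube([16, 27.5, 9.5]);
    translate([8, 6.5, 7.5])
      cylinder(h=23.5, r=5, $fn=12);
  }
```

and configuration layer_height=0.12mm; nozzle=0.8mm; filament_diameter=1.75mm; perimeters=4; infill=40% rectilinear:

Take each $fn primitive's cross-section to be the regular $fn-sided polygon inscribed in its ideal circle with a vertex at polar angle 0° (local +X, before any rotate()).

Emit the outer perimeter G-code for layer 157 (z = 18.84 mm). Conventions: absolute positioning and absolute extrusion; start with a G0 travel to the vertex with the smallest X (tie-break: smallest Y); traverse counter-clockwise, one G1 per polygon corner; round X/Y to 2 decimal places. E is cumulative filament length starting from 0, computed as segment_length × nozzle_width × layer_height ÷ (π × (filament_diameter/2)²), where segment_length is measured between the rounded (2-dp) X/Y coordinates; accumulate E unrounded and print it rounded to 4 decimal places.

G0 X-9.04 Y8.12 Z18.84
G1 X-7.74 Y5.87 E0.1037
G1 X-5.50 Y4.58 E0.2069
G1 X-2.91 Y4.58 E0.3103
G1 X-0.67 Y5.87 E0.4134
G1 X0.62 Y8.12 E0.5169
G1 X0.62 Y10.70 E0.6199
G1 X-0.67 Y12.95 E0.7234
G1 X-2.91 Y14.24 E0.8266
G1 X-5.50 Y14.24 E0.9300
G1 X-7.74 Y12.95 E1.0331
G1 X-9.04 Y10.70 E1.1369
G1 X-9.04 Y8.12 E1.2398

At z = 18.84 mm: the cube is absent (z outside [0, 9.5]); the cylinder at (8, 6.5): section is a regular 12-gon, circumradius r=5; Combining (union): only the r=5 cylinder at (8, 6.5) is present, so the union is just that shape — 1 connected region; (rotated 75° about Z; rotation is an isometry so areas/perimeters/island counts are preserved). The outline is a single polygon with 12 vertices. Extrusion per mm of travel: 0.8 × 0.12 / (π × 0.875²) = 0.039912. Accumulating E over each segment gives final E = 1.2398.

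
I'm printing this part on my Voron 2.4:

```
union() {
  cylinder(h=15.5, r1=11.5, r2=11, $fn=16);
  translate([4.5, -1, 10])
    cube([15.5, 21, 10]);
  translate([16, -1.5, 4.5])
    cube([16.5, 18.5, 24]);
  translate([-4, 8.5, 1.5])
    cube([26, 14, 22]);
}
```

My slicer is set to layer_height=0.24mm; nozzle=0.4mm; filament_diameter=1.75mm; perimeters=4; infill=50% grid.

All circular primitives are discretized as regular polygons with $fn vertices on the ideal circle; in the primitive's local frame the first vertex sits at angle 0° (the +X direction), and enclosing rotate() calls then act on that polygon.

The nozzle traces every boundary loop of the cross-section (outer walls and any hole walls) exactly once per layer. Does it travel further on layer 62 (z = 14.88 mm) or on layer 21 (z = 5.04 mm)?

layer 21 (z = 5.04 mm)

Layer 62 (z = 14.88): the cone contributes a regular 16-gon of circumradius 11.020 (interpolated between r1=11.5 and r2=11 at t=0.960) (perimeter = 2·16·11.020·sin(180°/16) = 68.80 mm); the 15.5×21 cube at (4.5, -1) contributes its full rectangle (perimeter 73.00 mm); the cube at (16, -1.5) is present — its section is the full 16.5×18.5 rectangle (perimeter 70.00 mm); the cube at (-4, 8.5) is present — its section is the full 26×14 rectangle (perimeter 80.00 mm); Taking the union: the regions partially overlap (shared area 336.86 mm²), so the edge portions inside another operand are dropped and the merged outline is re-measured after clipping — boundary = 141.45 mm. So its perimeter = 141.45 mm. Layer 21 (z = 5.04): the cone (r1=11.5→r2=11) has section circumradius 11.337 here — a regular 16-gon (perimeter = 2·16·11.337·sin(180°/16) = 70.78 mm); the cube at (4.5, -1) is not intersected at this z (z outside [10, 20]); the cube at (16, -1.5) is present — its section is the full 16.5×18.5 rectangle (perimeter 70.00 mm); the cube at (-4, 8.5) (footprint 26×14) is included at this height (perimeter 80.00 mm); Combining (union): the regions partially overlap (shared area 74.11 mm²), so the edge portions inside another operand are dropped and the merged outline is re-measured after clipping — boundary = 166.39 mm. So its perimeter = 166.39 mm. Layer 21 is larger (166.39 vs 141.45 mm).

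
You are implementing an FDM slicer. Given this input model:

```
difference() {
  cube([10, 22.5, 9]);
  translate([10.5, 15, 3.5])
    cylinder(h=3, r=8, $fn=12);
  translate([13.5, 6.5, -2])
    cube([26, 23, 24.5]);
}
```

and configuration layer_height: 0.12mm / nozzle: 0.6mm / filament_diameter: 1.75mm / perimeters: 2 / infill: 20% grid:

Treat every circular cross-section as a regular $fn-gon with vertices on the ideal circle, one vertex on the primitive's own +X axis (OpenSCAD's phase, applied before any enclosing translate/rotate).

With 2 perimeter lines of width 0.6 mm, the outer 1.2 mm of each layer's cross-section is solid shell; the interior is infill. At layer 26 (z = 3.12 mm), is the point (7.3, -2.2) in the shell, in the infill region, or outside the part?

At z = 3.12 mm: the 10×22.5 cube contributes its full rectangle; the cylinder at (10.5, 15) does not reach this height (z outside [3.5, 6.5]); the 26×23 cube at (13.5, 6.5) contributes its full rectangle; After the difference (first − rest): starting from the 10×22.5 cube, the 26×23 cube at (13.5, 6.5) misses the remaining region (no effect) — 1 connected region. Overall, the cross-section is a single solid region. The nearest boundary edge runs (10.00, 0.00)→(0.00, 0.00); distance from the point to it = 2.20 mm. The point is not inside any of the regions above, so it lies outside the cross-section (2.20 mm from the nearest boundary).

outside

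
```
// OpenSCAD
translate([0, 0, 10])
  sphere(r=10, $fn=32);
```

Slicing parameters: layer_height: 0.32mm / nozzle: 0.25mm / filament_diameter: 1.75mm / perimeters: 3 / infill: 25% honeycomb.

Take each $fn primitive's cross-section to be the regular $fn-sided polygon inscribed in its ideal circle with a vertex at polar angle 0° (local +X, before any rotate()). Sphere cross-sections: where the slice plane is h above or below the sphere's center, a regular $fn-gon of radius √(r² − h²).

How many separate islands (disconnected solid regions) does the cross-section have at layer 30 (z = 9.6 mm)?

At z = 9.6 mm: the r=10 sphere contributes a regular 32-gon of circumradius √(10²−0.4²) = 9.992. Overall, the cross-section is a single solid region. Island count = 1.

1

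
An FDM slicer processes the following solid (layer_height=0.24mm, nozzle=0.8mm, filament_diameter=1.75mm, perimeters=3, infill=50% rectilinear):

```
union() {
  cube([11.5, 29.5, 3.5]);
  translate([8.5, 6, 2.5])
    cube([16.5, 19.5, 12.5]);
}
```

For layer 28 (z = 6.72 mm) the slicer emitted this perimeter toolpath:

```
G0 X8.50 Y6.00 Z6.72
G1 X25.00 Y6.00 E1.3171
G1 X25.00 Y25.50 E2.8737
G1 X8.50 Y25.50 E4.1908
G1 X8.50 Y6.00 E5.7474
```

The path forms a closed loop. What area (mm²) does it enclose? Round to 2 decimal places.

Apply the shoelace formula to the sequence of (X, Y) vertices; enclosed area = 321.75 mm².

321.75 mm²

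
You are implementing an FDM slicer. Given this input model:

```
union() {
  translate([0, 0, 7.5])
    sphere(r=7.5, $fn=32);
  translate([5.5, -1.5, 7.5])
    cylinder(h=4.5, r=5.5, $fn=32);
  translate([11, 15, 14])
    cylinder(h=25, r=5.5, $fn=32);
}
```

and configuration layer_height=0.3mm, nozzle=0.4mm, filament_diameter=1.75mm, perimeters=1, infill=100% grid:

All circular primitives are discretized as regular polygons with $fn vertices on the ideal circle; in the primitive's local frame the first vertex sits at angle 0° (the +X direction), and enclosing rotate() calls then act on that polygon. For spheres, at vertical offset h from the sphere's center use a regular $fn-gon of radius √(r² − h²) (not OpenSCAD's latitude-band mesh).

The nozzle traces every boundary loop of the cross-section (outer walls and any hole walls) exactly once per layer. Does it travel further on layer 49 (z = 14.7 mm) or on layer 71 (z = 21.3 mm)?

layer 49 (z = 14.7 mm)

Layer 49 (z = 14.7): the r=7.5 sphere contributes a regular 32-gon of circumradius √(7.5²−7.2²) = 2.100 (perimeter = 2·32·2.100·sin(180°/32) = 13.17 mm); the cylinder at (5.5, -1.5) is not intersected at this z (z outside [7.5, 12]); the r=5.5 cylinder at (11, 15) contributes a regular 32-gon of circumradius 5.5 (perimeter = 2·32·5.500·sin(180°/32) = 34.50 mm); Taking the union: the 2 present regions are separate (no shared area or edge), so areas and boundary lengths simply add and each stays a separate island — boundary = 47.68 mm. So its perimeter = 47.68 mm. Layer 71 (z = 21.3): the sphere is absent (|z−center|=13.800 > r=7.5); the cylinder at (5.5, -1.5) is absent (z outside [7.5, 12]); the r=5.5 cylinder at (11, 15) gives a regular 32-gon of circumradius 5.5 (constant along its height) (perimeter = 2·32·5.500·sin(180°/32) = 34.50 mm); Combining (union): only the r=5.5 cylinder at (11, 15) is present, so the union is just that shape — boundary = 34.50 mm. So its perimeter = 34.50 mm. Layer 49 is larger (47.68 vs 34.50 mm).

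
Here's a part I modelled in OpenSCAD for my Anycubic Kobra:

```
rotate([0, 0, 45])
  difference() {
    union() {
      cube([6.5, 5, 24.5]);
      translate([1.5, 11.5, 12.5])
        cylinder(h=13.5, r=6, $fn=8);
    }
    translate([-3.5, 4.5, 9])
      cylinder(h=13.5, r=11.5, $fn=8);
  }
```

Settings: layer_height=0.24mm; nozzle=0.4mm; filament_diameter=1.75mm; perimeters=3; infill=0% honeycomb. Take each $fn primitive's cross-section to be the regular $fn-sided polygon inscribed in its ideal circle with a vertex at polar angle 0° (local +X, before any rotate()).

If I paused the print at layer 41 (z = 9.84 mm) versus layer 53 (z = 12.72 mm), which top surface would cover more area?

Layer 41 (z = 9.84): the cube is present — its section is the full 6.5×5 rectangle (area 32.50 mm²); the cylinder at (1.5, 11.5) is not intersected at this z (z outside [12.5, 26]); Merging all regions: only the 6.5×5 cube is present, so the union is just that shape — area = 32.50 mm²; the cylinder at (-3.5, 4.5): section is a regular 8-gon, circumradius r=11.5 (area = (8/2)·11.500²·sin(360°/8) = 374.06 mm²); Taking the first minus the rest: starting from the result so far (32.50 mm²), the r=11.5 cylinder at (-3.5, 4.5) partially overlaps it — only the 32.34 mm² overlap (of its 374.06 mm²) is removed, clipping the outline — area = 0.16 mm²; (rotated 45° about Z; rotation is an isometry so areas/perimeters/island counts are preserved). So its area = 0.16 mm². Layer 53 (z = 12.72): the cube is present — its section is the full 6.5×5 rectangle (area 32.50 mm²); the cylinder at (1.5, 11.5): section is a regular 8-gon, circumradius r=6 (area = (8/2)·6.000²·sin(360°/8) = 101.82 mm²); Taking the union: the 2 present regions are separate (no shared area or edge), so areas and boundary lengths simply add and each stays a separate island — area = 134.32 mm²; the r=11.5 cylinder at (-3.5, 4.5) gives a regular 8-gon of circumradius 11.5 (constant along its height) (area = (8/2)·11.500²·sin(360°/8) = 374.06 mm²); Taking the first minus the rest: starting from the result so far (134.32 mm²), the r=11.5 cylinder at (-3.5, 4.5) partially overlaps it — only the 103.38 mm² overlap (of its 374.06 mm²) is removed, clipping the outline — area = 30.95 mm²; (whole slice rotated 45° about Z — lengths, areas and connectivity unchanged). So its area = 30.95 mm². Layer 53 is larger (30.95 vs 0.16 mm²).

layer 53 (z = 12.72 mm)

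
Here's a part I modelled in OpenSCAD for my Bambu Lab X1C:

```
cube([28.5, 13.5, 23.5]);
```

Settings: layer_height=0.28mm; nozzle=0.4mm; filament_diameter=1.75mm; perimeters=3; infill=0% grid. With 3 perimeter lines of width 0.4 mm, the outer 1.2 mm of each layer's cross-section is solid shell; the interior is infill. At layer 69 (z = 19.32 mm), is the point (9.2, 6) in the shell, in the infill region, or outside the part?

infill

At z = 19.32 mm: the 28.5×13.5 cube contributes its full rectangle. Overall, the cross-section is a single solid region. The nearest boundary edge runs (0.00, 0.00)→(28.50, 0.00); distance from the point to it = 6.00 mm. The point is inside the cross-section and 6.00 mm from the nearest boundary — more than the 1.2 mm shell width (3 × 0.4), so it's in the infill interior.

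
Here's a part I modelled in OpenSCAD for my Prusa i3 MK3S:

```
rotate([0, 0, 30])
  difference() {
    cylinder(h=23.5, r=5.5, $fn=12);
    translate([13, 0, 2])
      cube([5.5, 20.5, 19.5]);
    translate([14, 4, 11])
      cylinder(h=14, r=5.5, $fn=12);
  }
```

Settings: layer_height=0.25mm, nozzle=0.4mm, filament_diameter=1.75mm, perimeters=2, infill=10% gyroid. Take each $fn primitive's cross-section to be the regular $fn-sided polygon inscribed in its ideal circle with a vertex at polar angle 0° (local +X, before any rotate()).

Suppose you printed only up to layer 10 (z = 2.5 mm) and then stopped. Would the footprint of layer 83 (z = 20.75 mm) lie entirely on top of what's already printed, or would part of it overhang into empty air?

entirely on top

Compare the two slices. At z = 2.5: the r=5.5 cylinder contributes a regular 12-gon of circumradius 5.5 (area = (12/2)·5.500²·sin(360°/12) = 90.75 mm²); the cube at (13, 0) (footprint 5.5×20.5) is included at this height (area 112.75 mm²); the cylinder at (14, 4) does not reach this height (z outside [11, 25]); After the difference (first − rest): starting from the r=5.5 cylinder (90.75 mm²), the 5.5×20.5 cube at (13, 0) misses the remaining region (no effect) — area = 90.75 mm²; (whole slice rotated 30° about Z — lengths, areas and connectivity unchanged). At z = 20.75: the r=5.5 cylinder contributes a regular 12-gon of circumradius 5.5 (area = (12/2)·5.500²·sin(360°/12) = 90.75 mm²); the cube at (13, 0) (footprint 5.5×20.5) is included at this height (area 112.75 mm²); the cylinder at (14, 4): section is a regular 12-gon, circumradius r=5.5 (area = (12/2)·5.500²·sin(360°/12) = 90.75 mm²); Taking the first minus the rest: starting from the r=5.5 cylinder (90.75 mm²), the 5.5×20.5 cube at (13, 0) misses the remaining region (no effect); the r=5.5 cylinder at (14, 4) misses the remaining region (no effect) — area = 90.75 mm²; (whole slice rotated 30° about Z — lengths, areas and connectivity unchanged). Checking containment: the cross-section at z = 20.75 is a subset of the cross-section at z = 2.5.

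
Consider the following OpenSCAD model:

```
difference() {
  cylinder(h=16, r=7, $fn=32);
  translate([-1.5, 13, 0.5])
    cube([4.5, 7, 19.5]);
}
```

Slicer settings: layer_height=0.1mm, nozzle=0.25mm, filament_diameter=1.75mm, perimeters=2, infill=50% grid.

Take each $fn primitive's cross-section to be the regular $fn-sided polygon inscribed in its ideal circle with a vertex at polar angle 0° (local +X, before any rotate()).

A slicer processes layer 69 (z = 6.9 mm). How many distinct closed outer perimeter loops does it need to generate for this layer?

1

At z = 6.9 mm: the r=7 cylinder gives a regular 32-gon of circumradius 7 (constant along its height); the cube at (-1.5, 13) is present — its section is the full 4.5×7 rectangle; Taking the first minus the rest: starting from the r=7 cylinder, the 4.5×7 cube at (-1.5, 13) misses the remaining region (no effect) — 1 connected region. The result has 1 disconnected region.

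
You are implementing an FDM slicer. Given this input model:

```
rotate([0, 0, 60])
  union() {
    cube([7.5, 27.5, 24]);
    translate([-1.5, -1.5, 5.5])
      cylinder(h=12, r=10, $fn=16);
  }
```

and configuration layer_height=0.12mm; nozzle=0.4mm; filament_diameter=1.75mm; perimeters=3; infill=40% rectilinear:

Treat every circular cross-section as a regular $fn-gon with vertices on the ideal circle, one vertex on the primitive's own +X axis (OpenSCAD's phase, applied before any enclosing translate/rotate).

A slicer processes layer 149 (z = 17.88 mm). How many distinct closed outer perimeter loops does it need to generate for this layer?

1

At z = 17.88 mm: the cube (footprint 7.5×27.5) is included at this height; the cylinder at (-1.5, -1.5) is not intersected at this z (z outside [5.5, 17.5]); Taking the union: only the 7.5×27.5 cube is present, so the union is just that shape — 1 connected region; (rotated 60° about Z; rotation is an isometry so areas/perimeters/island counts are preserved). The result has 1 disconnected region.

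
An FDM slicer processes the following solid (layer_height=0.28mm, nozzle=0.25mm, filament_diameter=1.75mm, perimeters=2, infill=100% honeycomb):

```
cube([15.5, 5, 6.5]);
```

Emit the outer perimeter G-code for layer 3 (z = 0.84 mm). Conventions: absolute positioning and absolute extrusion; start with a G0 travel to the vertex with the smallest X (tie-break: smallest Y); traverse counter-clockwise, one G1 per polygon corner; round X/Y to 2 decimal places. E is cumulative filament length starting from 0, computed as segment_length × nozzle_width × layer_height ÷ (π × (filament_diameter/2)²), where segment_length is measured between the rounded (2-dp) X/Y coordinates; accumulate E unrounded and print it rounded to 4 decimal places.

At z = 0.84 mm: the 15.5×5 cube contributes its full rectangle. The outline is a single polygon with 4 vertices. Extrusion per mm of travel: 0.25 × 0.28 / (π × 0.875²) = 0.029103. Accumulating E over each segment gives final E = 1.1932.

G0 X0.00 Y0.00 Z0.84
G1 X15.50 Y0.00 E0.4511
G1 X15.50 Y5.00 E0.5966
G1 X0.00 Y5.00 E1.0477
G1 X0.00 Y0.00 E1.1932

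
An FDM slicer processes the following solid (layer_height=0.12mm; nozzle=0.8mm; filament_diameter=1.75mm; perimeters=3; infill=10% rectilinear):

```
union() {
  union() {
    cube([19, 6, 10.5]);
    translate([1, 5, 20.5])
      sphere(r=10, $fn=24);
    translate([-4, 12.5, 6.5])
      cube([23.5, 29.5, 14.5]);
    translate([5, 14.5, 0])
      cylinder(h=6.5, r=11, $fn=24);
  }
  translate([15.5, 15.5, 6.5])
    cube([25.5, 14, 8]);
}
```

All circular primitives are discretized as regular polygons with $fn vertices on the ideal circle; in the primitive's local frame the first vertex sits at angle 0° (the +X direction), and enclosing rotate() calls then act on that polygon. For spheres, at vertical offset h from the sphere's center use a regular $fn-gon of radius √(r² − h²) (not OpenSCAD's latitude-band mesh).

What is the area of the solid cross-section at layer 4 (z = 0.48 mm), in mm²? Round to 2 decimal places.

468.16 mm²

At z = 0.48 mm: the cube is present — its section is the full 19×6 rectangle (area 114.00 mm²); the sphere at (1, 5) is absent (|z−center|=20.020 > r=10); the cube at (-4, 12.5) is not intersected at this z (z outside [6.5, 21]); the cylinder at (5, 14.5): section is a regular 24-gon, circumradius r=11 (area = (24/2)·11.000²·sin(360°/24) = 375.81 mm²); Taking the union: the regions partially overlap — summed areas 489.81 mm² minus the doubly-counted overlap 21.65 mm² gives 468.16 mm² — area = 468.16 mm²; the cube at (15.5, 15.5) is not intersected at this z (z outside [6.5, 14.5]); Combining (union): only the result so far is present, so the union is just that shape — area = 468.16 mm². Overall, the cross-section is a single solid region. Net area = 468.16 mm².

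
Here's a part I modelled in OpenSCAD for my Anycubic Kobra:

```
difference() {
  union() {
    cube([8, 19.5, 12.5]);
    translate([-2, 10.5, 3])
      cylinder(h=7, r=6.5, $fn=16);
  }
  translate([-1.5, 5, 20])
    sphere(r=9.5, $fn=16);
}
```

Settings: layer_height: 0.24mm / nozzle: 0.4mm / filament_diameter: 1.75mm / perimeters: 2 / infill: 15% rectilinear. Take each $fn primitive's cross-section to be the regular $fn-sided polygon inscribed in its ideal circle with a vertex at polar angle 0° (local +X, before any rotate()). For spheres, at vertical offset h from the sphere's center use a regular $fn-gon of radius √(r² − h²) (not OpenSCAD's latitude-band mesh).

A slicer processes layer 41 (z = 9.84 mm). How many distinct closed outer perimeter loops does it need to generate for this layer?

At z = 9.84 mm: the 8×19.5 cube contributes its full rectangle; the r=6.5 cylinder at (-2, 10.5) contributes a regular 16-gon of circumradius 6.5; Taking the union: the regions partially overlap (shared area 39.47 mm²), so overlapping operands fuse into one piece — 1 connected region; the sphere at (-1.5, 5) does not reach this height (|z−center|=10.160 > r=9.5); Taking the first minus the rest: none of the subtracted shapes is present at this height, so the result so far is unchanged — 1 connected region. The result has 1 disconnected region.

1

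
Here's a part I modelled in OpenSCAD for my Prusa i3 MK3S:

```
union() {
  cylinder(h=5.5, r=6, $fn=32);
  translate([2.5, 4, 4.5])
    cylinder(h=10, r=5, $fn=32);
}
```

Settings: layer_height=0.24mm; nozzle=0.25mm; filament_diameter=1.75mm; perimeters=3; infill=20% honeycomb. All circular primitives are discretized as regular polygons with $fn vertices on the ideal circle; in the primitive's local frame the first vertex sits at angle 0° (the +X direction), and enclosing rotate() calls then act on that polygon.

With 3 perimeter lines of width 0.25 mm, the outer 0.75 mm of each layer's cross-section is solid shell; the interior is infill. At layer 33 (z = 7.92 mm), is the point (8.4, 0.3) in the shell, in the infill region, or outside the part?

outside

At z = 7.92 mm: the cylinder is absent (z outside [0, 5.5]); the r=5 cylinder at (2.5, 4) gives a regular 32-gon of circumradius 5 (constant along its height); Taking the union: only the r=5 cylinder at (2.5, 4) is present, so the union is just that shape — 1 connected region. Overall, the cross-section is a single solid region. The nearest boundary edge runs (6.66, 1.22)→(7.12, 2.09); distance from the point to it = 1.97 mm. The point is not inside any of the regions above, so it lies outside the cross-section (1.97 mm from the nearest boundary).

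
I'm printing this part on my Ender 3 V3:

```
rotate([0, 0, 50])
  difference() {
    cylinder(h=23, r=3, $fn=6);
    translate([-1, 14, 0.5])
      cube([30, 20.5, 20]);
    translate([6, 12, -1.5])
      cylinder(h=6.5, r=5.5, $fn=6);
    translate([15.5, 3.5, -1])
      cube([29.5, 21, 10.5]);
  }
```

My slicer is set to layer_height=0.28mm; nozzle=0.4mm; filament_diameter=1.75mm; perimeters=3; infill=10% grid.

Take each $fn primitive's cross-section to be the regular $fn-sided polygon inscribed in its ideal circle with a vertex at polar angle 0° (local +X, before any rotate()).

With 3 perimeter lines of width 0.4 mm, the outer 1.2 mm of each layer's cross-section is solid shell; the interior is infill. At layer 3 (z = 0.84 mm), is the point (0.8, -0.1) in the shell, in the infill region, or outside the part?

At z = 0.84 mm: the r=3 cylinder contributes a regular 6-gon of circumradius 3; the cube at (-1, 14) is present — its section is the full 30×20.5 rectangle; the cylinder at (6, 12): section is a regular 6-gon, circumradius r=5.5; the cube at (15.5, 3.5) is present — its section is the full 29.5×21 rectangle; After the difference (first − rest): starting from the r=3 cylinder, the 30×20.5 cube at (-1, 14) misses the remaining region (no effect); the r=5.5 cylinder at (6, 12) misses the remaining region (no effect); the 29.5×21 cube at (15.5, 3.5) misses the remaining region (no effect) — 1 connected region; (rotated 50° about Z; rotation is an isometry so areas/perimeters/island counts are preserved). Overall, the cross-section is a single solid region. Undo the 50° rotation: the query point maps to (0.438, -0.677) in the un-rotated model frame. The nearest boundary edge runs (3.00, 0.00)→(1.50, -2.60); distance from the point to it = 1.88 mm. The point is inside the cross-section and 1.88 mm from the nearest boundary — more than the 1.2 mm shell width (3 × 0.4), so it's in the infill interior.

infill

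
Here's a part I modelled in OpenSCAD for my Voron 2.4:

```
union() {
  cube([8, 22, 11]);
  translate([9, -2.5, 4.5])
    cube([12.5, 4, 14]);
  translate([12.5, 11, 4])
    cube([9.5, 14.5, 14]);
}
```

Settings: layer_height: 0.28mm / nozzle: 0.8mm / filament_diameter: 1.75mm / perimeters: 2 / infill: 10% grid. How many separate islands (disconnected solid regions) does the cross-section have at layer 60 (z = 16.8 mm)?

At z = 16.8 mm: the cube is not intersected at this z (z outside [0, 11]); the 12.5×4 cube at (9, -2.5) contributes its full rectangle; the cube at (12.5, 11) (footprint 9.5×14.5) is included at this height; Combining (union): the 2 present regions are separate (no shared area or edge), so areas and boundary lengths simply add and each stays a separate island — 2 connected regions. Overall, the cross-section has 2 separate islands. Island count = 2.

2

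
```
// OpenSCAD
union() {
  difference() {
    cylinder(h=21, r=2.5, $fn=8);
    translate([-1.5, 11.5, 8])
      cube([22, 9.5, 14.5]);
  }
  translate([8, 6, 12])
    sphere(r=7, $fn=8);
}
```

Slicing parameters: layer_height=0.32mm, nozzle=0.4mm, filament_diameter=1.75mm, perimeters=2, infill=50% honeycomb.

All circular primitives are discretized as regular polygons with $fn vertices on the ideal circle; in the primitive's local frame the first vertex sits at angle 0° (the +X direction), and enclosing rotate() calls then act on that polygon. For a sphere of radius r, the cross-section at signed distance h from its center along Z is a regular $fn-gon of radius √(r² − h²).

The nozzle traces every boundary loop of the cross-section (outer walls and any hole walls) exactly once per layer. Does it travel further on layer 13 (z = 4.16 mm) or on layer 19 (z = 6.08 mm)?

layer 19 (z = 6.08 mm)

Layer 13 (z = 4.16): the r=2.5 cylinder gives a regular 8-gon of circumradius 2.5 (constant along its height) (perimeter = 2·8·2.500·sin(180°/8) = 15.31 mm); the cube at (-1.5, 11.5) is absent (z outside [8, 22.5]); Taking the first minus the rest: none of the subtracted shapes is present at this height, so the r=2.5 cylinder is unchanged — boundary = 15.31 mm; the sphere at (8, 6) is not intersected at this z (|z−center|=7.840 > r=7); Combining (union): only the result so far is present, so the union is just that shape — boundary = 15.31 mm. So its perimeter = 15.31 mm. Layer 19 (z = 6.08): the r=2.5 cylinder contributes a regular 8-gon of circumradius 2.5 (perimeter = 2·8·2.500·sin(180°/8) = 15.31 mm); the cube at (-1.5, 11.5) is not intersected at this z (z outside [8, 22.5]); Taking the first minus the rest: none of the subtracted shapes is present at this height, so the r=2.5 cylinder is unchanged — boundary = 15.31 mm; the r=7 sphere at (8, 6) slices to a regular 8-gon of circumradius 3.735 (√(r²−h²) with h=5.92 from center) (perimeter = 2·8·3.735·sin(180°/8) = 22.87 mm); Merging all regions: the 2 present regions are separate (no shared area or edge), so areas and boundary lengths simply add and each stays a separate island — boundary = 38.18 mm. So its perimeter = 38.18 mm. Layer 19 is larger (38.18 vs 15.31 mm).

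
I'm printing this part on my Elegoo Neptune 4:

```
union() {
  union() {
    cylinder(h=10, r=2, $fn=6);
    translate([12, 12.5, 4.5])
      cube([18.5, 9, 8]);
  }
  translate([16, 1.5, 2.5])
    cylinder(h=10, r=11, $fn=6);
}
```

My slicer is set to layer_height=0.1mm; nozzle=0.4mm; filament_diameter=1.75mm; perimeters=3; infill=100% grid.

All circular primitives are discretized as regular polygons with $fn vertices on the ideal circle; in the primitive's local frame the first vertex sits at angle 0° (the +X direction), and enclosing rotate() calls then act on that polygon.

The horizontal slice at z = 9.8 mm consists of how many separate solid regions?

At z = 9.8 mm: the r=2 cylinder gives a regular 6-gon of circumradius 2 (constant along its height); the cube at (12, 12.5) is present — its section is the full 18.5×9 rectangle; Merging all regions: the 2 present regions are separate (no shared area or edge), so areas and boundary lengths simply add and each stays a separate island — 2 connected regions; the r=11 cylinder at (16, 1.5) contributes a regular 6-gon of circumradius 11; Taking the union: the 2 present regions are separate (no shared area or edge), so areas and boundary lengths simply add and each stays a separate island — 3 connected regions. The result has 3 disconnected regions.

3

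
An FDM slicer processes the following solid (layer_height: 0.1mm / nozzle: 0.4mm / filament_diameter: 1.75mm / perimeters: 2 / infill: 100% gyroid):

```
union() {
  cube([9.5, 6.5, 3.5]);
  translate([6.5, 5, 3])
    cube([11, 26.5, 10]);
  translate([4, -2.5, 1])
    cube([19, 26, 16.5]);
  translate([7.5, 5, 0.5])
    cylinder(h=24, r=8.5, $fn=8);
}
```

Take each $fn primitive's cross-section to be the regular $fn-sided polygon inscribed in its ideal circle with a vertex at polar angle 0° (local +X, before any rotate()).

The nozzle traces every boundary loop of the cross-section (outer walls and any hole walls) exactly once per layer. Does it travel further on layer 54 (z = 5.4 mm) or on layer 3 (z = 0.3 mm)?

Layer 54 (z = 5.4): the cube does not reach this height (z outside [0, 3.5]); the cube at (6.5, 5) (footprint 11×26.5) is included at this height (perimeter 75.00 mm); the 19×26 cube at (4, -2.5) contributes its full rectangle (perimeter 90.00 mm); the r=8.5 cylinder at (7.5, 5) contributes a regular 8-gon of circumradius 8.5 (perimeter = 2·8·8.500·sin(180°/8) = 52.04 mm); Combining (union): the regions partially overlap (shared area 357.69 mm²), so the edge portions inside another operand are dropped and the merged outline is re-measured after clipping — boundary = 110.74 mm. So its perimeter = 110.74 mm. Layer 3 (z = 0.3): the 9.5×6.5 cube contributes its full rectangle (perimeter 32.00 mm); the cube at (6.5, 5) does not reach this height (z outside [3, 13]); the cube at (4, -2.5) is absent (z outside [1, 17.5]); the cylinder at (7.5, 5) is absent (z outside [0.5, 24.5]); Taking the union: only the 9.5×6.5 cube is present, so the union is just that shape — boundary = 32.00 mm. So its perimeter = 32.00 mm. Layer 54 is larger (110.74 vs 32.00 mm).

layer 54 (z = 5.4 mm)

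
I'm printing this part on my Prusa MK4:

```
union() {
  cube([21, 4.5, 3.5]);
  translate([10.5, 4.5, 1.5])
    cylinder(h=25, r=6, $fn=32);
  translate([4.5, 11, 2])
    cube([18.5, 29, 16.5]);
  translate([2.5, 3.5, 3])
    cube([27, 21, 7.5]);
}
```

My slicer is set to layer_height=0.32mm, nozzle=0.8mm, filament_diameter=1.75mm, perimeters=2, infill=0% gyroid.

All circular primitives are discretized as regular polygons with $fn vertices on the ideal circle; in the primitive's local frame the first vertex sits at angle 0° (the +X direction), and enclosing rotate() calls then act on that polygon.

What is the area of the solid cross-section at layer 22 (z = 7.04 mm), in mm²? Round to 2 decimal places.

898.03 mm²

At z = 7.04 mm: the cube does not reach this height (z outside [0, 3.5]); the r=6 cylinder at (10.5, 4.5) contributes a regular 32-gon of circumradius 6 (area = (32/2)·6.000²·sin(360°/32) = 112.37 mm²); the cube at (4.5, 11) (footprint 18.5×29) is included at this height (area 536.50 mm²); the 27×21 cube at (2.5, 3.5) contributes its full rectangle (area 567.00 mm²); Taking the union: the regions partially overlap — summed areas 1215.87 mm² minus the doubly-counted overlap 317.84 mm² gives 898.03 mm² — area = 898.03 mm². Overall, the cross-section is a single solid region. Net area = 898.03 mm².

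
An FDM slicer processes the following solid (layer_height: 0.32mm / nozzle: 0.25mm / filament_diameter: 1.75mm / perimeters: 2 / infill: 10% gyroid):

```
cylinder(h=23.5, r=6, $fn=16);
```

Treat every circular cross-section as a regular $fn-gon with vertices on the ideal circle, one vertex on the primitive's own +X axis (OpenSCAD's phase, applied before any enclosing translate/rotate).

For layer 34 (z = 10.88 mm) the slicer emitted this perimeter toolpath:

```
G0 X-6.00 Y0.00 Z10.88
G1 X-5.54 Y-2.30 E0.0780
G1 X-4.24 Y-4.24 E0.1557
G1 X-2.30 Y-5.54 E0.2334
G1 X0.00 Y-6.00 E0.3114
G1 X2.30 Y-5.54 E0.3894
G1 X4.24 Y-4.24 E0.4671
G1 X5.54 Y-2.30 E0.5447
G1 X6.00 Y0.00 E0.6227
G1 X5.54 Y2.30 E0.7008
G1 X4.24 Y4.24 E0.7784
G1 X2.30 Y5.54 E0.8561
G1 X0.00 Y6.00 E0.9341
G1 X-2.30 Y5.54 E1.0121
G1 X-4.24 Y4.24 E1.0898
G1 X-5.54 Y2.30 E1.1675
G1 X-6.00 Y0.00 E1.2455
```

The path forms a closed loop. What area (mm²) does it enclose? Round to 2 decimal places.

110.15 mm²

Apply the shoelace formula to the sequence of (X, Y) vertices; enclosed area = 110.15 mm².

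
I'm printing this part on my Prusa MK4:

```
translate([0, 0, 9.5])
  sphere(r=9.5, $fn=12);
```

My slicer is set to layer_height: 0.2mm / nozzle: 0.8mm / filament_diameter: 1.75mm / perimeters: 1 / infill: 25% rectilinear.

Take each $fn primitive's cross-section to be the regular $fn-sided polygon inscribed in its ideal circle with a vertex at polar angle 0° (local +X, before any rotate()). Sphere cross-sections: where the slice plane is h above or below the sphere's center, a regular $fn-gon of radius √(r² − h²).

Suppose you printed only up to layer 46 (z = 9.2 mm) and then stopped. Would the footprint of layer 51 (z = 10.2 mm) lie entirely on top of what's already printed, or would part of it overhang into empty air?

entirely on top

Compare the two slices. At z = 9.2: the r=9.5 sphere contributes a regular 12-gon of circumradius √(9.5²−0.3²) = 9.495 (area = (12/2)·9.495²·sin(360°/12) = 270.48 mm²). At z = 10.2: the r=9.5 sphere contributes a regular 12-gon of circumradius √(9.5²−0.7²) = 9.474 (area = (12/2)·9.474²·sin(360°/12) = 269.28 mm²). Checking containment: the cross-section at z = 10.2 is a subset of the cross-section at z = 9.2.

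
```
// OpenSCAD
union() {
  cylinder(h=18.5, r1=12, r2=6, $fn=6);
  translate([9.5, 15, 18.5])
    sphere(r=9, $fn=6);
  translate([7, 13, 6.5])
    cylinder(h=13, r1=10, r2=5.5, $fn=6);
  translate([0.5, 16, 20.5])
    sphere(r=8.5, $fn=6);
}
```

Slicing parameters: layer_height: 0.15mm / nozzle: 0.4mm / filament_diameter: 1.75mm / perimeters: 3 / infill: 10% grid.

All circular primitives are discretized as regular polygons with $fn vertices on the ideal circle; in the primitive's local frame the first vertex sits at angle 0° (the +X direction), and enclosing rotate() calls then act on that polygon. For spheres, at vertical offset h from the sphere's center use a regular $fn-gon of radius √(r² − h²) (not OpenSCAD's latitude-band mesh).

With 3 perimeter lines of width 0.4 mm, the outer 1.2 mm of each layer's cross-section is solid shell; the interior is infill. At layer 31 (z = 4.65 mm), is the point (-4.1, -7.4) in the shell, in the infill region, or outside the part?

infill

At z = 4.65 mm: the cone: at t=0.251 of its height the radius interpolates to r₁+(r₂−r₁)t = 10.492, giving a regular 6-gon of that circumradius; the sphere at (9.5, 15) does not reach this height (|z−center|=13.850 > r=9); the cone at (7, 13) does not reach this height (z outside [6.5, 19.5]); the sphere at (0.5, 16) is not intersected at this z (|z−center|=15.850 > r=8.5); Combining (union): only the cone is present, so the union is just that shape — 1 connected region. Overall, the cross-section is a single solid region. The nearest boundary edge runs (-5.25, -9.09)→(5.25, -9.09); distance from the point to it = 1.69 mm. The point is inside the cross-section and 1.69 mm from the nearest boundary — more than the 1.2 mm shell width (3 × 0.4), so it's in the infill interior.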